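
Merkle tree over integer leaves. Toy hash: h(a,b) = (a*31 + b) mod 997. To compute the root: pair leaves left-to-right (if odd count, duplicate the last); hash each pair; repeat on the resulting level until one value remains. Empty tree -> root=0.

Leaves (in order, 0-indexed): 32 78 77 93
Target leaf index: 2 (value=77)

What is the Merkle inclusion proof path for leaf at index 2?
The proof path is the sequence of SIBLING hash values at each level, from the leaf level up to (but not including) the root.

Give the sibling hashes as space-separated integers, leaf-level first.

Answer: 93 73

Derivation:
L0 (leaves): [32, 78, 77, 93], target index=2
L1: h(32,78)=(32*31+78)%997=73 [pair 0] h(77,93)=(77*31+93)%997=486 [pair 1] -> [73, 486]
  Sibling for proof at L0: 93
L2: h(73,486)=(73*31+486)%997=755 [pair 0] -> [755]
  Sibling for proof at L1: 73
Root: 755
Proof path (sibling hashes from leaf to root): [93, 73]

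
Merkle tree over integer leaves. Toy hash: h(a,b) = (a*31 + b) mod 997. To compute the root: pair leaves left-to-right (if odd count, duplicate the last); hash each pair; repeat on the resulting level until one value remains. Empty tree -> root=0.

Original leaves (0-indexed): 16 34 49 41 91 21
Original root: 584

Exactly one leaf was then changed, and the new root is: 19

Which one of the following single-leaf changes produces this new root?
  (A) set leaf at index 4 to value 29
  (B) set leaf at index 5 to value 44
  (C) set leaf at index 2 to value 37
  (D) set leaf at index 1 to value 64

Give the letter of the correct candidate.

Original leaves: [16, 34, 49, 41, 91, 21]
Target new root: 19
Try each candidate change and compute the resulting root:
Candidate A: set leaf[4] = 29 -> leaves = [16, 34, 49, 41, 29, 21]
  L0: [16, 34, 49, 41, 29, 21]
  L1: h(16,34)=(16*31+34)%997=530 h(49,41)=(49*31+41)%997=563 h(29,21)=(29*31+21)%997=920 -> [530, 563, 920]
  L2: h(530,563)=(530*31+563)%997=44 h(920,920)=(920*31+920)%997=527 -> [44, 527]
  L3: h(44,527)=(44*31+527)%997=894 -> [894]
  root = 894 != target 19
Candidate B: set leaf[5] = 44 -> leaves = [16, 34, 49, 41, 91, 44]
  L0: [16, 34, 49, 41, 91, 44]
  L1: h(16,34)=(16*31+34)%997=530 h(49,41)=(49*31+41)%997=563 h(91,44)=(91*31+44)%997=871 -> [530, 563, 871]
  L2: h(530,563)=(530*31+563)%997=44 h(871,871)=(871*31+871)%997=953 -> [44, 953]
  L3: h(44,953)=(44*31+953)%997=323 -> [323]
  root = 323 != target 19
Candidate C: set leaf[2] = 37 -> leaves = [16, 34, 37, 41, 91, 21]
  L0: [16, 34, 37, 41, 91, 21]
  L1: h(16,34)=(16*31+34)%997=530 h(37,41)=(37*31+41)%997=191 h(91,21)=(91*31+21)%997=848 -> [530, 191, 848]
  L2: h(530,191)=(530*31+191)%997=669 h(848,848)=(848*31+848)%997=217 -> [669, 217]
  L3: h(669,217)=(669*31+217)%997=19 -> [19]
  root = 19 == target 19  ** MATCH **
Candidate D: set leaf[1] = 64 -> leaves = [16, 64, 49, 41, 91, 21]
  L0: [16, 64, 49, 41, 91, 21]
  L1: h(16,64)=(16*31+64)%997=560 h(49,41)=(49*31+41)%997=563 h(91,21)=(91*31+21)%997=848 -> [560, 563, 848]
  L2: h(560,563)=(560*31+563)%997=974 h(848,848)=(848*31+848)%997=217 -> [974, 217]
  L3: h(974,217)=(974*31+217)%997=501 -> [501]
  root = 501 != target 19
Candidate C produces the target root.

Answer: C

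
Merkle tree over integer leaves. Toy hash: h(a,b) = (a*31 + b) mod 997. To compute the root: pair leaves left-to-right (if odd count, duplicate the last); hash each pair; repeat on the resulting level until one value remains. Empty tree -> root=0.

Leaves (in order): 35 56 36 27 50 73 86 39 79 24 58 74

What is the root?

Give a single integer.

Answer: 724

Derivation:
L0: [35, 56, 36, 27, 50, 73, 86, 39, 79, 24, 58, 74]
L1: h(35,56)=(35*31+56)%997=144 h(36,27)=(36*31+27)%997=146 h(50,73)=(50*31+73)%997=626 h(86,39)=(86*31+39)%997=711 h(79,24)=(79*31+24)%997=479 h(58,74)=(58*31+74)%997=875 -> [144, 146, 626, 711, 479, 875]
L2: h(144,146)=(144*31+146)%997=622 h(626,711)=(626*31+711)%997=177 h(479,875)=(479*31+875)%997=769 -> [622, 177, 769]
L3: h(622,177)=(622*31+177)%997=516 h(769,769)=(769*31+769)%997=680 -> [516, 680]
L4: h(516,680)=(516*31+680)%997=724 -> [724]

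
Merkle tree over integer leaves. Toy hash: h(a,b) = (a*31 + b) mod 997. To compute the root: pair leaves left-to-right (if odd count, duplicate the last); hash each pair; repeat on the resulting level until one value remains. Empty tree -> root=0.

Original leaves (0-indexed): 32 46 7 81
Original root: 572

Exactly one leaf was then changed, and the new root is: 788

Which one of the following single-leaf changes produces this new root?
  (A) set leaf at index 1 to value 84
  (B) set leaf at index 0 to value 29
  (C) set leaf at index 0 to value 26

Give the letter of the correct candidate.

Original leaves: [32, 46, 7, 81]
Target new root: 788
Try each candidate change and compute the resulting root:
Candidate A: set leaf[1] = 84 -> leaves = [32, 84, 7, 81]
  L0: [32, 84, 7, 81]
  L1: h(32,84)=(32*31+84)%997=79 h(7,81)=(7*31+81)%997=298 -> [79, 298]
  L2: h(79,298)=(79*31+298)%997=753 -> [753]
  root = 753 != target 788
Candidate B: set leaf[0] = 29 -> leaves = [29, 46, 7, 81]
  L0: [29, 46, 7, 81]
  L1: h(29,46)=(29*31+46)%997=945 h(7,81)=(7*31+81)%997=298 -> [945, 298]
  L2: h(945,298)=(945*31+298)%997=680 -> [680]
  root = 680 != target 788
Candidate C: set leaf[0] = 26 -> leaves = [26, 46, 7, 81]
  L0: [26, 46, 7, 81]
  L1: h(26,46)=(26*31+46)%997=852 h(7,81)=(7*31+81)%997=298 -> [852, 298]
  L2: h(852,298)=(852*31+298)%997=788 -> [788]
  root = 788 == target 788  ** MATCH **
Candidate C produces the target root.

Answer: C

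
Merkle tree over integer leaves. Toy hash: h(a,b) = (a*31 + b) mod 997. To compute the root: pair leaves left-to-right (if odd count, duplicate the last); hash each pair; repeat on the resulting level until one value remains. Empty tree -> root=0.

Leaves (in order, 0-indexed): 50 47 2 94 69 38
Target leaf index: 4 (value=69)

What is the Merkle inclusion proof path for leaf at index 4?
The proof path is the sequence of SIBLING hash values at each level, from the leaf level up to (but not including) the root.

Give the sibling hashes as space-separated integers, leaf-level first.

Answer: 38 183 810

Derivation:
L0 (leaves): [50, 47, 2, 94, 69, 38], target index=4
L1: h(50,47)=(50*31+47)%997=600 [pair 0] h(2,94)=(2*31+94)%997=156 [pair 1] h(69,38)=(69*31+38)%997=183 [pair 2] -> [600, 156, 183]
  Sibling for proof at L0: 38
L2: h(600,156)=(600*31+156)%997=810 [pair 0] h(183,183)=(183*31+183)%997=871 [pair 1] -> [810, 871]
  Sibling for proof at L1: 183
L3: h(810,871)=(810*31+871)%997=59 [pair 0] -> [59]
  Sibling for proof at L2: 810
Root: 59
Proof path (sibling hashes from leaf to root): [38, 183, 810]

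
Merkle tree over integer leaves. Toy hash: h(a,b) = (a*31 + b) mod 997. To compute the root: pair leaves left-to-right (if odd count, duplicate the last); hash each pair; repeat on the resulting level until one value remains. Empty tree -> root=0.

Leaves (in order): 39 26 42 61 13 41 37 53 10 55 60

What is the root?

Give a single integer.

Answer: 450

Derivation:
L0: [39, 26, 42, 61, 13, 41, 37, 53, 10, 55, 60]
L1: h(39,26)=(39*31+26)%997=238 h(42,61)=(42*31+61)%997=366 h(13,41)=(13*31+41)%997=444 h(37,53)=(37*31+53)%997=203 h(10,55)=(10*31+55)%997=365 h(60,60)=(60*31+60)%997=923 -> [238, 366, 444, 203, 365, 923]
L2: h(238,366)=(238*31+366)%997=765 h(444,203)=(444*31+203)%997=9 h(365,923)=(365*31+923)%997=274 -> [765, 9, 274]
L3: h(765,9)=(765*31+9)%997=793 h(274,274)=(274*31+274)%997=792 -> [793, 792]
L4: h(793,792)=(793*31+792)%997=450 -> [450]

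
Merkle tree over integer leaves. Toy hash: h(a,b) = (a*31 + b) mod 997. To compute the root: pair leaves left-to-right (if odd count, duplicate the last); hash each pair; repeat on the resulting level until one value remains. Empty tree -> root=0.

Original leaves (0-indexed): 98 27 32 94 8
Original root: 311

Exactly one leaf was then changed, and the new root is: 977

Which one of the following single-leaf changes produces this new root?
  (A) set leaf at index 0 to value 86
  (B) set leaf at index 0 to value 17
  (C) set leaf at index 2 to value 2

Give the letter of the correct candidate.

Answer: B

Derivation:
Original leaves: [98, 27, 32, 94, 8]
Target new root: 977
Try each candidate change and compute the resulting root:
Candidate A: set leaf[0] = 86 -> leaves = [86, 27, 32, 94, 8]
  L0: [86, 27, 32, 94, 8]
  L1: h(86,27)=(86*31+27)%997=699 h(32,94)=(32*31+94)%997=89 h(8,8)=(8*31+8)%997=256 -> [699, 89, 256]
  L2: h(699,89)=(699*31+89)%997=821 h(256,256)=(256*31+256)%997=216 -> [821, 216]
  L3: h(821,216)=(821*31+216)%997=742 -> [742]
  root = 742 != target 977
Candidate B: set leaf[0] = 17 -> leaves = [17, 27, 32, 94, 8]
  L0: [17, 27, 32, 94, 8]
  L1: h(17,27)=(17*31+27)%997=554 h(32,94)=(32*31+94)%997=89 h(8,8)=(8*31+8)%997=256 -> [554, 89, 256]
  L2: h(554,89)=(554*31+89)%997=314 h(256,256)=(256*31+256)%997=216 -> [314, 216]
  L3: h(314,216)=(314*31+216)%997=977 -> [977]
  root = 977 == target 977  ** MATCH **
Candidate C: set leaf[2] = 2 -> leaves = [98, 27, 2, 94, 8]
  L0: [98, 27, 2, 94, 8]
  L1: h(98,27)=(98*31+27)%997=74 h(2,94)=(2*31+94)%997=156 h(8,8)=(8*31+8)%997=256 -> [74, 156, 256]
  L2: h(74,156)=(74*31+156)%997=456 h(256,256)=(256*31+256)%997=216 -> [456, 216]
  L3: h(456,216)=(456*31+216)%997=394 -> [394]
  root = 394 != target 977
Candidate B produces the target root.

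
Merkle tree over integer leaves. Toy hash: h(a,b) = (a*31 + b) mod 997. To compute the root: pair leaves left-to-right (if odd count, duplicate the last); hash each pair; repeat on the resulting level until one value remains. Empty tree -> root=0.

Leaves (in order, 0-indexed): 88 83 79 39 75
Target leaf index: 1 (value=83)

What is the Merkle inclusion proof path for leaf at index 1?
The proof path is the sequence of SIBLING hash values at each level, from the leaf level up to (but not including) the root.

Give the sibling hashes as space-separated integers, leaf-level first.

L0 (leaves): [88, 83, 79, 39, 75], target index=1
L1: h(88,83)=(88*31+83)%997=817 [pair 0] h(79,39)=(79*31+39)%997=494 [pair 1] h(75,75)=(75*31+75)%997=406 [pair 2] -> [817, 494, 406]
  Sibling for proof at L0: 88
L2: h(817,494)=(817*31+494)%997=896 [pair 0] h(406,406)=(406*31+406)%997=31 [pair 1] -> [896, 31]
  Sibling for proof at L1: 494
L3: h(896,31)=(896*31+31)%997=888 [pair 0] -> [888]
  Sibling for proof at L2: 31
Root: 888
Proof path (sibling hashes from leaf to root): [88, 494, 31]

Answer: 88 494 31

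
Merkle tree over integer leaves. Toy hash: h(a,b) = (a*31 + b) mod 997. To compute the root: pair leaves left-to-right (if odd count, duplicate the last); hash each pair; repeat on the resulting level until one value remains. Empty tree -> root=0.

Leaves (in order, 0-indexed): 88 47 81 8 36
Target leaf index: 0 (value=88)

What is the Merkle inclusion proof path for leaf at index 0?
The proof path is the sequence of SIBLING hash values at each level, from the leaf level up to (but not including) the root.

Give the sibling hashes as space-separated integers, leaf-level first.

Answer: 47 525 972

Derivation:
L0 (leaves): [88, 47, 81, 8, 36], target index=0
L1: h(88,47)=(88*31+47)%997=781 [pair 0] h(81,8)=(81*31+8)%997=525 [pair 1] h(36,36)=(36*31+36)%997=155 [pair 2] -> [781, 525, 155]
  Sibling for proof at L0: 47
L2: h(781,525)=(781*31+525)%997=808 [pair 0] h(155,155)=(155*31+155)%997=972 [pair 1] -> [808, 972]
  Sibling for proof at L1: 525
L3: h(808,972)=(808*31+972)%997=98 [pair 0] -> [98]
  Sibling for proof at L2: 972
Root: 98
Proof path (sibling hashes from leaf to root): [47, 525, 972]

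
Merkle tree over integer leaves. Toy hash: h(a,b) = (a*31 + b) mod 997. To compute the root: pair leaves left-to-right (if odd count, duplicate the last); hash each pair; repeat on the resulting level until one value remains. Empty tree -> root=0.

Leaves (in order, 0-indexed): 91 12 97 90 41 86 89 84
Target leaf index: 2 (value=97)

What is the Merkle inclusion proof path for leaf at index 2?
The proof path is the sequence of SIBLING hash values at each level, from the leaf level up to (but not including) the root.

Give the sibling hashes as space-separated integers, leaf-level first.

L0 (leaves): [91, 12, 97, 90, 41, 86, 89, 84], target index=2
L1: h(91,12)=(91*31+12)%997=839 [pair 0] h(97,90)=(97*31+90)%997=106 [pair 1] h(41,86)=(41*31+86)%997=360 [pair 2] h(89,84)=(89*31+84)%997=849 [pair 3] -> [839, 106, 360, 849]
  Sibling for proof at L0: 90
L2: h(839,106)=(839*31+106)%997=193 [pair 0] h(360,849)=(360*31+849)%997=45 [pair 1] -> [193, 45]
  Sibling for proof at L1: 839
L3: h(193,45)=(193*31+45)%997=46 [pair 0] -> [46]
  Sibling for proof at L2: 45
Root: 46
Proof path (sibling hashes from leaf to root): [90, 839, 45]

Answer: 90 839 45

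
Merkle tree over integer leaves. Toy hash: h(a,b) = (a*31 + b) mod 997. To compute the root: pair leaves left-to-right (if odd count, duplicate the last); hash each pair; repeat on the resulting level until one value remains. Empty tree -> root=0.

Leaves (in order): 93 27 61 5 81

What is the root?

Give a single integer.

Answer: 71

Derivation:
L0: [93, 27, 61, 5, 81]
L1: h(93,27)=(93*31+27)%997=916 h(61,5)=(61*31+5)%997=899 h(81,81)=(81*31+81)%997=598 -> [916, 899, 598]
L2: h(916,899)=(916*31+899)%997=382 h(598,598)=(598*31+598)%997=193 -> [382, 193]
L3: h(382,193)=(382*31+193)%997=71 -> [71]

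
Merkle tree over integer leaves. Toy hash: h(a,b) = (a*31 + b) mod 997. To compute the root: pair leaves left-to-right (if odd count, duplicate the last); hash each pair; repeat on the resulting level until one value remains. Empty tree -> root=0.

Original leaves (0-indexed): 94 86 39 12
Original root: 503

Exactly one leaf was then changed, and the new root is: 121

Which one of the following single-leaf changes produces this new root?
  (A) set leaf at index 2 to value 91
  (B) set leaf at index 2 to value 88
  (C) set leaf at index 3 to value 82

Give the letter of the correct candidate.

Original leaves: [94, 86, 39, 12]
Target new root: 121
Try each candidate change and compute the resulting root:
Candidate A: set leaf[2] = 91 -> leaves = [94, 86, 91, 12]
  L0: [94, 86, 91, 12]
  L1: h(94,86)=(94*31+86)%997=9 h(91,12)=(91*31+12)%997=839 -> [9, 839]
  L2: h(9,839)=(9*31+839)%997=121 -> [121]
  root = 121 == target 121  ** MATCH **
Candidate B: set leaf[2] = 88 -> leaves = [94, 86, 88, 12]
  L0: [94, 86, 88, 12]
  L1: h(94,86)=(94*31+86)%997=9 h(88,12)=(88*31+12)%997=746 -> [9, 746]
  L2: h(9,746)=(9*31+746)%997=28 -> [28]
  root = 28 != target 121
Candidate C: set leaf[3] = 82 -> leaves = [94, 86, 39, 82]
  L0: [94, 86, 39, 82]
  L1: h(94,86)=(94*31+86)%997=9 h(39,82)=(39*31+82)%997=294 -> [9, 294]
  L2: h(9,294)=(9*31+294)%997=573 -> [573]
  root = 573 != target 121
Candidate A produces the target root.

Answer: A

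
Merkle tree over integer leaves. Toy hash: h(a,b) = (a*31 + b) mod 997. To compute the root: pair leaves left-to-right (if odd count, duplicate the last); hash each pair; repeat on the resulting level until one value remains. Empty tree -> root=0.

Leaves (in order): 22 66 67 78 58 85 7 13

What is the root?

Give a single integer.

Answer: 774

Derivation:
L0: [22, 66, 67, 78, 58, 85, 7, 13]
L1: h(22,66)=(22*31+66)%997=748 h(67,78)=(67*31+78)%997=161 h(58,85)=(58*31+85)%997=886 h(7,13)=(7*31+13)%997=230 -> [748, 161, 886, 230]
L2: h(748,161)=(748*31+161)%997=418 h(886,230)=(886*31+230)%997=777 -> [418, 777]
L3: h(418,777)=(418*31+777)%997=774 -> [774]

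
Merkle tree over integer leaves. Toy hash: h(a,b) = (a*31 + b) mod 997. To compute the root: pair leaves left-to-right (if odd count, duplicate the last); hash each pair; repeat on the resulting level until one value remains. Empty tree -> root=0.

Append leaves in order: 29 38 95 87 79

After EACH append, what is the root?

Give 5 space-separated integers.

Answer: 29 937 183 175 579

Derivation:
After append 29 (leaves=[29]):
  L0: [29]
  root=29
After append 38 (leaves=[29, 38]):
  L0: [29, 38]
  L1: h(29,38)=(29*31+38)%997=937 -> [937]
  root=937
After append 95 (leaves=[29, 38, 95]):
  L0: [29, 38, 95]
  L1: h(29,38)=(29*31+38)%997=937 h(95,95)=(95*31+95)%997=49 -> [937, 49]
  L2: h(937,49)=(937*31+49)%997=183 -> [183]
  root=183
After append 87 (leaves=[29, 38, 95, 87]):
  L0: [29, 38, 95, 87]
  L1: h(29,38)=(29*31+38)%997=937 h(95,87)=(95*31+87)%997=41 -> [937, 41]
  L2: h(937,41)=(937*31+41)%997=175 -> [175]
  root=175
After append 79 (leaves=[29, 38, 95, 87, 79]):
  L0: [29, 38, 95, 87, 79]
  L1: h(29,38)=(29*31+38)%997=937 h(95,87)=(95*31+87)%997=41 h(79,79)=(79*31+79)%997=534 -> [937, 41, 534]
  L2: h(937,41)=(937*31+41)%997=175 h(534,534)=(534*31+534)%997=139 -> [175, 139]
  L3: h(175,139)=(175*31+139)%997=579 -> [579]
  root=579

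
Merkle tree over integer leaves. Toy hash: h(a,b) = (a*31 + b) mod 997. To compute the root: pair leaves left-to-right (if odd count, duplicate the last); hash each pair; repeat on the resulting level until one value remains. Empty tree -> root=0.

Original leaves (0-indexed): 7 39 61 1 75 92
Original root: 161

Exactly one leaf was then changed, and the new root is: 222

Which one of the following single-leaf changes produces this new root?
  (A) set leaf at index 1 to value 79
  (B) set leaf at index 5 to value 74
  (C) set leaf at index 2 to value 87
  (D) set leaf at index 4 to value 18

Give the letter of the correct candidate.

Original leaves: [7, 39, 61, 1, 75, 92]
Target new root: 222
Try each candidate change and compute the resulting root:
Candidate A: set leaf[1] = 79 -> leaves = [7, 79, 61, 1, 75, 92]
  L0: [7, 79, 61, 1, 75, 92]
  L1: h(7,79)=(7*31+79)%997=296 h(61,1)=(61*31+1)%997=895 h(75,92)=(75*31+92)%997=423 -> [296, 895, 423]
  L2: h(296,895)=(296*31+895)%997=101 h(423,423)=(423*31+423)%997=575 -> [101, 575]
  L3: h(101,575)=(101*31+575)%997=715 -> [715]
  root = 715 != target 222
Candidate B: set leaf[5] = 74 -> leaves = [7, 39, 61, 1, 75, 74]
  L0: [7, 39, 61, 1, 75, 74]
  L1: h(7,39)=(7*31+39)%997=256 h(61,1)=(61*31+1)%997=895 h(75,74)=(75*31+74)%997=405 -> [256, 895, 405]
  L2: h(256,895)=(256*31+895)%997=855 h(405,405)=(405*31+405)%997=996 -> [855, 996]
  L3: h(855,996)=(855*31+996)%997=582 -> [582]
  root = 582 != target 222
Candidate C: set leaf[2] = 87 -> leaves = [7, 39, 87, 1, 75, 92]
  L0: [7, 39, 87, 1, 75, 92]
  L1: h(7,39)=(7*31+39)%997=256 h(87,1)=(87*31+1)%997=704 h(75,92)=(75*31+92)%997=423 -> [256, 704, 423]
  L2: h(256,704)=(256*31+704)%997=664 h(423,423)=(423*31+423)%997=575 -> [664, 575]
  L3: h(664,575)=(664*31+575)%997=222 -> [222]
  root = 222 == target 222  ** MATCH **
Candidate D: set leaf[4] = 18 -> leaves = [7, 39, 61, 1, 18, 92]
  L0: [7, 39, 61, 1, 18, 92]
  L1: h(7,39)=(7*31+39)%997=256 h(61,1)=(61*31+1)%997=895 h(18,92)=(18*31+92)%997=650 -> [256, 895, 650]
  L2: h(256,895)=(256*31+895)%997=855 h(650,650)=(650*31+650)%997=860 -> [855, 860]
  L3: h(855,860)=(855*31+860)%997=446 -> [446]
  root = 446 != target 222
Candidate C produces the target root.

Answer: C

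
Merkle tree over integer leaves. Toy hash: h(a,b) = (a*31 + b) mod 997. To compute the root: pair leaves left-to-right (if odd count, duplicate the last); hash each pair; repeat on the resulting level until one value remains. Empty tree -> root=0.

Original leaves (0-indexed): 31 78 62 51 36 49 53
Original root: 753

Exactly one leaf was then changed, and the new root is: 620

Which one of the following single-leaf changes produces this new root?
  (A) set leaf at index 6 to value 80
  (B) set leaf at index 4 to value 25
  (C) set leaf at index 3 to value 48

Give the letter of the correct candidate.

Original leaves: [31, 78, 62, 51, 36, 49, 53]
Target new root: 620
Try each candidate change and compute the resulting root:
Candidate A: set leaf[6] = 80 -> leaves = [31, 78, 62, 51, 36, 49, 80]
  L0: [31, 78, 62, 51, 36, 49, 80]
  L1: h(31,78)=(31*31+78)%997=42 h(62,51)=(62*31+51)%997=976 h(36,49)=(36*31+49)%997=168 h(80,80)=(80*31+80)%997=566 -> [42, 976, 168, 566]
  L2: h(42,976)=(42*31+976)%997=284 h(168,566)=(168*31+566)%997=789 -> [284, 789]
  L3: h(284,789)=(284*31+789)%997=620 -> [620]
  root = 620 == target 620  ** MATCH **
Candidate B: set leaf[4] = 25 -> leaves = [31, 78, 62, 51, 25, 49, 53]
  L0: [31, 78, 62, 51, 25, 49, 53]
  L1: h(31,78)=(31*31+78)%997=42 h(62,51)=(62*31+51)%997=976 h(25,49)=(25*31+49)%997=824 h(53,53)=(53*31+53)%997=699 -> [42, 976, 824, 699]
  L2: h(42,976)=(42*31+976)%997=284 h(824,699)=(824*31+699)%997=321 -> [284, 321]
  L3: h(284,321)=(284*31+321)%997=152 -> [152]
  root = 152 != target 620
Candidate C: set leaf[3] = 48 -> leaves = [31, 78, 62, 48, 36, 49, 53]
  L0: [31, 78, 62, 48, 36, 49, 53]
  L1: h(31,78)=(31*31+78)%997=42 h(62,48)=(62*31+48)%997=973 h(36,49)=(36*31+49)%997=168 h(53,53)=(53*31+53)%997=699 -> [42, 973, 168, 699]
  L2: h(42,973)=(42*31+973)%997=281 h(168,699)=(168*31+699)%997=922 -> [281, 922]
  L3: h(281,922)=(281*31+922)%997=660 -> [660]
  root = 660 != target 620
Candidate A produces the target root.

Answer: A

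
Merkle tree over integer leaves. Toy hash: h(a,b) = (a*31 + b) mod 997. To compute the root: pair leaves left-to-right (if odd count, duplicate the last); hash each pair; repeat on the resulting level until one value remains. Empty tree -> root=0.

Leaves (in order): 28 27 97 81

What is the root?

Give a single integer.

Answer: 923

Derivation:
L0: [28, 27, 97, 81]
L1: h(28,27)=(28*31+27)%997=895 h(97,81)=(97*31+81)%997=97 -> [895, 97]
L2: h(895,97)=(895*31+97)%997=923 -> [923]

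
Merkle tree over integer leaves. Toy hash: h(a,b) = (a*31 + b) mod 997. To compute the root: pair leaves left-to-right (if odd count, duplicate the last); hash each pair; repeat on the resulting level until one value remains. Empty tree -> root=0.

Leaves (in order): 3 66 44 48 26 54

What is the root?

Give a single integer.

L0: [3, 66, 44, 48, 26, 54]
L1: h(3,66)=(3*31+66)%997=159 h(44,48)=(44*31+48)%997=415 h(26,54)=(26*31+54)%997=860 -> [159, 415, 860]
L2: h(159,415)=(159*31+415)%997=359 h(860,860)=(860*31+860)%997=601 -> [359, 601]
L3: h(359,601)=(359*31+601)%997=763 -> [763]

Answer: 763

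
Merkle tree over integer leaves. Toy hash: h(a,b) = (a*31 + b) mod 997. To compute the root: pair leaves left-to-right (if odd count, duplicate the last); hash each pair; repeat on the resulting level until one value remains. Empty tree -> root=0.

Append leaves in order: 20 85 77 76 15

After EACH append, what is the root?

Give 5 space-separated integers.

After append 20 (leaves=[20]):
  L0: [20]
  root=20
After append 85 (leaves=[20, 85]):
  L0: [20, 85]
  L1: h(20,85)=(20*31+85)%997=705 -> [705]
  root=705
After append 77 (leaves=[20, 85, 77]):
  L0: [20, 85, 77]
  L1: h(20,85)=(20*31+85)%997=705 h(77,77)=(77*31+77)%997=470 -> [705, 470]
  L2: h(705,470)=(705*31+470)%997=391 -> [391]
  root=391
After append 76 (leaves=[20, 85, 77, 76]):
  L0: [20, 85, 77, 76]
  L1: h(20,85)=(20*31+85)%997=705 h(77,76)=(77*31+76)%997=469 -> [705, 469]
  L2: h(705,469)=(705*31+469)%997=390 -> [390]
  root=390
After append 15 (leaves=[20, 85, 77, 76, 15]):
  L0: [20, 85, 77, 76, 15]
  L1: h(20,85)=(20*31+85)%997=705 h(77,76)=(77*31+76)%997=469 h(15,15)=(15*31+15)%997=480 -> [705, 469, 480]
  L2: h(705,469)=(705*31+469)%997=390 h(480,480)=(480*31+480)%997=405 -> [390, 405]
  L3: h(390,405)=(390*31+405)%997=531 -> [531]
  root=531

Answer: 20 705 391 390 531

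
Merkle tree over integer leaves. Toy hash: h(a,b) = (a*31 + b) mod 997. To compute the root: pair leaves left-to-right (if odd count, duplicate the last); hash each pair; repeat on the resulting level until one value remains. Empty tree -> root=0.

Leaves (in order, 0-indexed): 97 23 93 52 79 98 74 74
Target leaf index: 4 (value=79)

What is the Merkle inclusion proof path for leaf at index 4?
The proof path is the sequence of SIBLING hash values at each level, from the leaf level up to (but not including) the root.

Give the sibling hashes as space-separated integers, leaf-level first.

L0 (leaves): [97, 23, 93, 52, 79, 98, 74, 74], target index=4
L1: h(97,23)=(97*31+23)%997=39 [pair 0] h(93,52)=(93*31+52)%997=941 [pair 1] h(79,98)=(79*31+98)%997=553 [pair 2] h(74,74)=(74*31+74)%997=374 [pair 3] -> [39, 941, 553, 374]
  Sibling for proof at L0: 98
L2: h(39,941)=(39*31+941)%997=156 [pair 0] h(553,374)=(553*31+374)%997=568 [pair 1] -> [156, 568]
  Sibling for proof at L1: 374
L3: h(156,568)=(156*31+568)%997=419 [pair 0] -> [419]
  Sibling for proof at L2: 156
Root: 419
Proof path (sibling hashes from leaf to root): [98, 374, 156]

Answer: 98 374 156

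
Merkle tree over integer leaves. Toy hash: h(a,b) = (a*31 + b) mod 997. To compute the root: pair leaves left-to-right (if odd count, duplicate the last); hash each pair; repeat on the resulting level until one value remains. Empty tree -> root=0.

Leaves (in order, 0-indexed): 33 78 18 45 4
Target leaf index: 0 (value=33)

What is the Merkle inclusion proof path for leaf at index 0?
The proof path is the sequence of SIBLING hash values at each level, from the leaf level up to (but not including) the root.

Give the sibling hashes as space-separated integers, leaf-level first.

L0 (leaves): [33, 78, 18, 45, 4], target index=0
L1: h(33,78)=(33*31+78)%997=104 [pair 0] h(18,45)=(18*31+45)%997=603 [pair 1] h(4,4)=(4*31+4)%997=128 [pair 2] -> [104, 603, 128]
  Sibling for proof at L0: 78
L2: h(104,603)=(104*31+603)%997=836 [pair 0] h(128,128)=(128*31+128)%997=108 [pair 1] -> [836, 108]
  Sibling for proof at L1: 603
L3: h(836,108)=(836*31+108)%997=102 [pair 0] -> [102]
  Sibling for proof at L2: 108
Root: 102
Proof path (sibling hashes from leaf to root): [78, 603, 108]

Answer: 78 603 108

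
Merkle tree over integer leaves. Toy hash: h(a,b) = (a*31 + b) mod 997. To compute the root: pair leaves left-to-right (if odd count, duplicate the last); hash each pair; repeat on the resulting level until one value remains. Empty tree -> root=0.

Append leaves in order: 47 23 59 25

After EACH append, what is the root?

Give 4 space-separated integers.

Answer: 47 483 909 875

Derivation:
After append 47 (leaves=[47]):
  L0: [47]
  root=47
After append 23 (leaves=[47, 23]):
  L0: [47, 23]
  L1: h(47,23)=(47*31+23)%997=483 -> [483]
  root=483
After append 59 (leaves=[47, 23, 59]):
  L0: [47, 23, 59]
  L1: h(47,23)=(47*31+23)%997=483 h(59,59)=(59*31+59)%997=891 -> [483, 891]
  L2: h(483,891)=(483*31+891)%997=909 -> [909]
  root=909
After append 25 (leaves=[47, 23, 59, 25]):
  L0: [47, 23, 59, 25]
  L1: h(47,23)=(47*31+23)%997=483 h(59,25)=(59*31+25)%997=857 -> [483, 857]
  L2: h(483,857)=(483*31+857)%997=875 -> [875]
  root=875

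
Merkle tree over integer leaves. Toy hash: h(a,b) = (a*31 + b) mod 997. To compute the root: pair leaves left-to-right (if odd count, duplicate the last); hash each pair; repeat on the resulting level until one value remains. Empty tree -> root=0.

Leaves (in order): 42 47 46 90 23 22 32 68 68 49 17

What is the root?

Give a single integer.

L0: [42, 47, 46, 90, 23, 22, 32, 68, 68, 49, 17]
L1: h(42,47)=(42*31+47)%997=352 h(46,90)=(46*31+90)%997=519 h(23,22)=(23*31+22)%997=735 h(32,68)=(32*31+68)%997=63 h(68,49)=(68*31+49)%997=163 h(17,17)=(17*31+17)%997=544 -> [352, 519, 735, 63, 163, 544]
L2: h(352,519)=(352*31+519)%997=464 h(735,63)=(735*31+63)%997=914 h(163,544)=(163*31+544)%997=612 -> [464, 914, 612]
L3: h(464,914)=(464*31+914)%997=343 h(612,612)=(612*31+612)%997=641 -> [343, 641]
L4: h(343,641)=(343*31+641)%997=307 -> [307]

Answer: 307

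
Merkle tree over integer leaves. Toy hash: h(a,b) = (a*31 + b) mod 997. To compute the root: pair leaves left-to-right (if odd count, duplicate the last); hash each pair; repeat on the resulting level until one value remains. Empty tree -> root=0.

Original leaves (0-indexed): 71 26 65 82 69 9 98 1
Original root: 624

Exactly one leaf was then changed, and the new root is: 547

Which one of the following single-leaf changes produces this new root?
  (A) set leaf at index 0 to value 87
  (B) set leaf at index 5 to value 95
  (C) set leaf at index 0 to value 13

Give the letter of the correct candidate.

Original leaves: [71, 26, 65, 82, 69, 9, 98, 1]
Target new root: 547
Try each candidate change and compute the resulting root:
Candidate A: set leaf[0] = 87 -> leaves = [87, 26, 65, 82, 69, 9, 98, 1]
  L0: [87, 26, 65, 82, 69, 9, 98, 1]
  L1: h(87,26)=(87*31+26)%997=729 h(65,82)=(65*31+82)%997=103 h(69,9)=(69*31+9)%997=154 h(98,1)=(98*31+1)%997=48 -> [729, 103, 154, 48]
  L2: h(729,103)=(729*31+103)%997=768 h(154,48)=(154*31+48)%997=834 -> [768, 834]
  L3: h(768,834)=(768*31+834)%997=714 -> [714]
  root = 714 != target 547
Candidate B: set leaf[5] = 95 -> leaves = [71, 26, 65, 82, 69, 95, 98, 1]
  L0: [71, 26, 65, 82, 69, 95, 98, 1]
  L1: h(71,26)=(71*31+26)%997=233 h(65,82)=(65*31+82)%997=103 h(69,95)=(69*31+95)%997=240 h(98,1)=(98*31+1)%997=48 -> [233, 103, 240, 48]
  L2: h(233,103)=(233*31+103)%997=347 h(240,48)=(240*31+48)%997=509 -> [347, 509]
  L3: h(347,509)=(347*31+509)%997=299 -> [299]
  root = 299 != target 547
Candidate C: set leaf[0] = 13 -> leaves = [13, 26, 65, 82, 69, 9, 98, 1]
  L0: [13, 26, 65, 82, 69, 9, 98, 1]
  L1: h(13,26)=(13*31+26)%997=429 h(65,82)=(65*31+82)%997=103 h(69,9)=(69*31+9)%997=154 h(98,1)=(98*31+1)%997=48 -> [429, 103, 154, 48]
  L2: h(429,103)=(429*31+103)%997=441 h(154,48)=(154*31+48)%997=834 -> [441, 834]
  L3: h(441,834)=(441*31+834)%997=547 -> [547]
  root = 547 == target 547  ** MATCH **
Candidate C produces the target root.

Answer: C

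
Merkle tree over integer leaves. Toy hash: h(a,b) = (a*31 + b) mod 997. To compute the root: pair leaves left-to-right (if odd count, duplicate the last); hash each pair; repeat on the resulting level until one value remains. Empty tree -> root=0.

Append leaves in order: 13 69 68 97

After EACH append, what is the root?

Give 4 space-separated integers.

Answer: 13 472 856 885

Derivation:
After append 13 (leaves=[13]):
  L0: [13]
  root=13
After append 69 (leaves=[13, 69]):
  L0: [13, 69]
  L1: h(13,69)=(13*31+69)%997=472 -> [472]
  root=472
After append 68 (leaves=[13, 69, 68]):
  L0: [13, 69, 68]
  L1: h(13,69)=(13*31+69)%997=472 h(68,68)=(68*31+68)%997=182 -> [472, 182]
  L2: h(472,182)=(472*31+182)%997=856 -> [856]
  root=856
After append 97 (leaves=[13, 69, 68, 97]):
  L0: [13, 69, 68, 97]
  L1: h(13,69)=(13*31+69)%997=472 h(68,97)=(68*31+97)%997=211 -> [472, 211]
  L2: h(472,211)=(472*31+211)%997=885 -> [885]
  root=885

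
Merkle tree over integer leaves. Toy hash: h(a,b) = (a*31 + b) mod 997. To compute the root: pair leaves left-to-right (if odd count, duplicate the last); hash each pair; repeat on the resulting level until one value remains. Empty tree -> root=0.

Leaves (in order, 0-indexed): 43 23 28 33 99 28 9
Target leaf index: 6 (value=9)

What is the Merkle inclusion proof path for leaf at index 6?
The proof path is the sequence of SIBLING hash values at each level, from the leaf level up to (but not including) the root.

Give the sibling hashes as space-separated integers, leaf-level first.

L0 (leaves): [43, 23, 28, 33, 99, 28, 9], target index=6
L1: h(43,23)=(43*31+23)%997=359 [pair 0] h(28,33)=(28*31+33)%997=901 [pair 1] h(99,28)=(99*31+28)%997=106 [pair 2] h(9,9)=(9*31+9)%997=288 [pair 3] -> [359, 901, 106, 288]
  Sibling for proof at L0: 9
L2: h(359,901)=(359*31+901)%997=66 [pair 0] h(106,288)=(106*31+288)%997=583 [pair 1] -> [66, 583]
  Sibling for proof at L1: 106
L3: h(66,583)=(66*31+583)%997=635 [pair 0] -> [635]
  Sibling for proof at L2: 66
Root: 635
Proof path (sibling hashes from leaf to root): [9, 106, 66]

Answer: 9 106 66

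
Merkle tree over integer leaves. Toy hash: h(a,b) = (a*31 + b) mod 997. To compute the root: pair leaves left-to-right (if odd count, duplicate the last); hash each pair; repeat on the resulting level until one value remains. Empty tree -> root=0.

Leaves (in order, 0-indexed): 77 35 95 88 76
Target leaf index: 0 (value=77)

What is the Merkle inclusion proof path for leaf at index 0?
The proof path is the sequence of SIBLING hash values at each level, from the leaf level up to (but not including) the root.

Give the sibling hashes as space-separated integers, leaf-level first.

L0 (leaves): [77, 35, 95, 88, 76], target index=0
L1: h(77,35)=(77*31+35)%997=428 [pair 0] h(95,88)=(95*31+88)%997=42 [pair 1] h(76,76)=(76*31+76)%997=438 [pair 2] -> [428, 42, 438]
  Sibling for proof at L0: 35
L2: h(428,42)=(428*31+42)%997=349 [pair 0] h(438,438)=(438*31+438)%997=58 [pair 1] -> [349, 58]
  Sibling for proof at L1: 42
L3: h(349,58)=(349*31+58)%997=907 [pair 0] -> [907]
  Sibling for proof at L2: 58
Root: 907
Proof path (sibling hashes from leaf to root): [35, 42, 58]

Answer: 35 42 58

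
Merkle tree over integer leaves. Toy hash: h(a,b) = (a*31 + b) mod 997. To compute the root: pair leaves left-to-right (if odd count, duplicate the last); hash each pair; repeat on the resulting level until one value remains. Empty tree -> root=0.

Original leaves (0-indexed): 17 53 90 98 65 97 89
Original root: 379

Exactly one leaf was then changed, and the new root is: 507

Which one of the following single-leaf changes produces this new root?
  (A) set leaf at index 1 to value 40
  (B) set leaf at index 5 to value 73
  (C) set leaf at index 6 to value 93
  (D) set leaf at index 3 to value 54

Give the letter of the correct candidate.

Answer: C

Derivation:
Original leaves: [17, 53, 90, 98, 65, 97, 89]
Target new root: 507
Try each candidate change and compute the resulting root:
Candidate A: set leaf[1] = 40 -> leaves = [17, 40, 90, 98, 65, 97, 89]
  L0: [17, 40, 90, 98, 65, 97, 89]
  L1: h(17,40)=(17*31+40)%997=567 h(90,98)=(90*31+98)%997=894 h(65,97)=(65*31+97)%997=118 h(89,89)=(89*31+89)%997=854 -> [567, 894, 118, 854]
  L2: h(567,894)=(567*31+894)%997=525 h(118,854)=(118*31+854)%997=524 -> [525, 524]
  L3: h(525,524)=(525*31+524)%997=847 -> [847]
  root = 847 != target 507
Candidate B: set leaf[5] = 73 -> leaves = [17, 53, 90, 98, 65, 73, 89]
  L0: [17, 53, 90, 98, 65, 73, 89]
  L1: h(17,53)=(17*31+53)%997=580 h(90,98)=(90*31+98)%997=894 h(65,73)=(65*31+73)%997=94 h(89,89)=(89*31+89)%997=854 -> [580, 894, 94, 854]
  L2: h(580,894)=(580*31+894)%997=928 h(94,854)=(94*31+854)%997=777 -> [928, 777]
  L3: h(928,777)=(928*31+777)%997=632 -> [632]
  root = 632 != target 507
Candidate C: set leaf[6] = 93 -> leaves = [17, 53, 90, 98, 65, 97, 93]
  L0: [17, 53, 90, 98, 65, 97, 93]
  L1: h(17,53)=(17*31+53)%997=580 h(90,98)=(90*31+98)%997=894 h(65,97)=(65*31+97)%997=118 h(93,93)=(93*31+93)%997=982 -> [580, 894, 118, 982]
  L2: h(580,894)=(580*31+894)%997=928 h(118,982)=(118*31+982)%997=652 -> [928, 652]
  L3: h(928,652)=(928*31+652)%997=507 -> [507]
  root = 507 == target 507  ** MATCH **
Candidate D: set leaf[3] = 54 -> leaves = [17, 53, 90, 54, 65, 97, 89]
  L0: [17, 53, 90, 54, 65, 97, 89]
  L1: h(17,53)=(17*31+53)%997=580 h(90,54)=(90*31+54)%997=850 h(65,97)=(65*31+97)%997=118 h(89,89)=(89*31+89)%997=854 -> [580, 850, 118, 854]
  L2: h(580,850)=(580*31+850)%997=884 h(118,854)=(118*31+854)%997=524 -> [884, 524]
  L3: h(884,524)=(884*31+524)%997=12 -> [12]
  root = 12 != target 507
Candidate C produces the target root.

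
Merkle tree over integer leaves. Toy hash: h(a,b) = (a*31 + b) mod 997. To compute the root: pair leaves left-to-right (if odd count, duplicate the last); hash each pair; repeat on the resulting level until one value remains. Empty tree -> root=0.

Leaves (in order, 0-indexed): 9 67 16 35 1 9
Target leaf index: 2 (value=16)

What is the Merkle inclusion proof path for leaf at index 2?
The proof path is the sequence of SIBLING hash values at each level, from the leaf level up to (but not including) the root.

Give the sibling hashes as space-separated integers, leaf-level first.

L0 (leaves): [9, 67, 16, 35, 1, 9], target index=2
L1: h(9,67)=(9*31+67)%997=346 [pair 0] h(16,35)=(16*31+35)%997=531 [pair 1] h(1,9)=(1*31+9)%997=40 [pair 2] -> [346, 531, 40]
  Sibling for proof at L0: 35
L2: h(346,531)=(346*31+531)%997=290 [pair 0] h(40,40)=(40*31+40)%997=283 [pair 1] -> [290, 283]
  Sibling for proof at L1: 346
L3: h(290,283)=(290*31+283)%997=300 [pair 0] -> [300]
  Sibling for proof at L2: 283
Root: 300
Proof path (sibling hashes from leaf to root): [35, 346, 283]

Answer: 35 346 283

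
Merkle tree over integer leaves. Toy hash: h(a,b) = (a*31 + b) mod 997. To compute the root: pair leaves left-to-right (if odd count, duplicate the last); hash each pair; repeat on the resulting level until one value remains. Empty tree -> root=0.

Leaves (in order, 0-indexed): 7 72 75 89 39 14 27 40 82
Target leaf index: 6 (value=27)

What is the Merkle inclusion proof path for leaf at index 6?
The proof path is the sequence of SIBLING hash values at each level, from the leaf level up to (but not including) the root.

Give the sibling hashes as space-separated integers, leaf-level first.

Answer: 40 226 406 61

Derivation:
L0 (leaves): [7, 72, 75, 89, 39, 14, 27, 40, 82], target index=6
L1: h(7,72)=(7*31+72)%997=289 [pair 0] h(75,89)=(75*31+89)%997=420 [pair 1] h(39,14)=(39*31+14)%997=226 [pair 2] h(27,40)=(27*31+40)%997=877 [pair 3] h(82,82)=(82*31+82)%997=630 [pair 4] -> [289, 420, 226, 877, 630]
  Sibling for proof at L0: 40
L2: h(289,420)=(289*31+420)%997=406 [pair 0] h(226,877)=(226*31+877)%997=904 [pair 1] h(630,630)=(630*31+630)%997=220 [pair 2] -> [406, 904, 220]
  Sibling for proof at L1: 226
L3: h(406,904)=(406*31+904)%997=529 [pair 0] h(220,220)=(220*31+220)%997=61 [pair 1] -> [529, 61]
  Sibling for proof at L2: 406
L4: h(529,61)=(529*31+61)%997=508 [pair 0] -> [508]
  Sibling for proof at L3: 61
Root: 508
Proof path (sibling hashes from leaf to root): [40, 226, 406, 61]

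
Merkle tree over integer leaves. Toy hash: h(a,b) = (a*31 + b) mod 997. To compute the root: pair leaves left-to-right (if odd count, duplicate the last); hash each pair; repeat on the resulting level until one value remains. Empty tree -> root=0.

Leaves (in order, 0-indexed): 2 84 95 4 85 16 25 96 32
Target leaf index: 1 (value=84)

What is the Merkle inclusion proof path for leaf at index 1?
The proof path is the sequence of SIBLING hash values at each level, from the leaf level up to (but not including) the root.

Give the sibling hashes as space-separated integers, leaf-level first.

Answer: 2 955 301 729

Derivation:
L0 (leaves): [2, 84, 95, 4, 85, 16, 25, 96, 32], target index=1
L1: h(2,84)=(2*31+84)%997=146 [pair 0] h(95,4)=(95*31+4)%997=955 [pair 1] h(85,16)=(85*31+16)%997=657 [pair 2] h(25,96)=(25*31+96)%997=871 [pair 3] h(32,32)=(32*31+32)%997=27 [pair 4] -> [146, 955, 657, 871, 27]
  Sibling for proof at L0: 2
L2: h(146,955)=(146*31+955)%997=496 [pair 0] h(657,871)=(657*31+871)%997=301 [pair 1] h(27,27)=(27*31+27)%997=864 [pair 2] -> [496, 301, 864]
  Sibling for proof at L1: 955
L3: h(496,301)=(496*31+301)%997=722 [pair 0] h(864,864)=(864*31+864)%997=729 [pair 1] -> [722, 729]
  Sibling for proof at L2: 301
L4: h(722,729)=(722*31+729)%997=180 [pair 0] -> [180]
  Sibling for proof at L3: 729
Root: 180
Proof path (sibling hashes from leaf to root): [2, 955, 301, 729]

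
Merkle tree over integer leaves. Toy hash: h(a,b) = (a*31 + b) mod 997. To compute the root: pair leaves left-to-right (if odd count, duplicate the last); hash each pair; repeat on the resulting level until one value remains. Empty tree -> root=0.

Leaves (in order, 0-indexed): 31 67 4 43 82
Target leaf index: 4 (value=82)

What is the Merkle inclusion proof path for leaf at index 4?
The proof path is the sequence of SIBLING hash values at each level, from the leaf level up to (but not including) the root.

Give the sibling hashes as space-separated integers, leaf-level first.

Answer: 82 630 131

Derivation:
L0 (leaves): [31, 67, 4, 43, 82], target index=4
L1: h(31,67)=(31*31+67)%997=31 [pair 0] h(4,43)=(4*31+43)%997=167 [pair 1] h(82,82)=(82*31+82)%997=630 [pair 2] -> [31, 167, 630]
  Sibling for proof at L0: 82
L2: h(31,167)=(31*31+167)%997=131 [pair 0] h(630,630)=(630*31+630)%997=220 [pair 1] -> [131, 220]
  Sibling for proof at L1: 630
L3: h(131,220)=(131*31+220)%997=293 [pair 0] -> [293]
  Sibling for proof at L2: 131
Root: 293
Proof path (sibling hashes from leaf to root): [82, 630, 131]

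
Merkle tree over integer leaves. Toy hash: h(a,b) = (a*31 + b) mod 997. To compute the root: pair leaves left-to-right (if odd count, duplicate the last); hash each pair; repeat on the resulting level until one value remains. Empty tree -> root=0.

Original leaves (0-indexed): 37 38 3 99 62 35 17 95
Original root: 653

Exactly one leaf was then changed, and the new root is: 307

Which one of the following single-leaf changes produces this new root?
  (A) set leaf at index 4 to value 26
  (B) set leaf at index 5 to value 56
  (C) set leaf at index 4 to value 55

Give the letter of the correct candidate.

Original leaves: [37, 38, 3, 99, 62, 35, 17, 95]
Target new root: 307
Try each candidate change and compute the resulting root:
Candidate A: set leaf[4] = 26 -> leaves = [37, 38, 3, 99, 26, 35, 17, 95]
  L0: [37, 38, 3, 99, 26, 35, 17, 95]
  L1: h(37,38)=(37*31+38)%997=188 h(3,99)=(3*31+99)%997=192 h(26,35)=(26*31+35)%997=841 h(17,95)=(17*31+95)%997=622 -> [188, 192, 841, 622]
  L2: h(188,192)=(188*31+192)%997=38 h(841,622)=(841*31+622)%997=771 -> [38, 771]
  L3: h(38,771)=(38*31+771)%997=952 -> [952]
  root = 952 != target 307
Candidate B: set leaf[5] = 56 -> leaves = [37, 38, 3, 99, 62, 56, 17, 95]
  L0: [37, 38, 3, 99, 62, 56, 17, 95]
  L1: h(37,38)=(37*31+38)%997=188 h(3,99)=(3*31+99)%997=192 h(62,56)=(62*31+56)%997=981 h(17,95)=(17*31+95)%997=622 -> [188, 192, 981, 622]
  L2: h(188,192)=(188*31+192)%997=38 h(981,622)=(981*31+622)%997=126 -> [38, 126]
  L3: h(38,126)=(38*31+126)%997=307 -> [307]
  root = 307 == target 307  ** MATCH **
Candidate C: set leaf[4] = 55 -> leaves = [37, 38, 3, 99, 55, 35, 17, 95]
  L0: [37, 38, 3, 99, 55, 35, 17, 95]
  L1: h(37,38)=(37*31+38)%997=188 h(3,99)=(3*31+99)%997=192 h(55,35)=(55*31+35)%997=743 h(17,95)=(17*31+95)%997=622 -> [188, 192, 743, 622]
  L2: h(188,192)=(188*31+192)%997=38 h(743,622)=(743*31+622)%997=724 -> [38, 724]
  L3: h(38,724)=(38*31+724)%997=905 -> [905]
  root = 905 != target 307
Candidate B produces the target root.

Answer: B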